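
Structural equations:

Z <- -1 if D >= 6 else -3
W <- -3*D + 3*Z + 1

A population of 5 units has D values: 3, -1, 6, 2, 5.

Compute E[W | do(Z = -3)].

Every unit gets Z=-3 under the intervention. W values become -17, -5, -26, -14, -23; E[W|do(Z=-3)] = -17.

-17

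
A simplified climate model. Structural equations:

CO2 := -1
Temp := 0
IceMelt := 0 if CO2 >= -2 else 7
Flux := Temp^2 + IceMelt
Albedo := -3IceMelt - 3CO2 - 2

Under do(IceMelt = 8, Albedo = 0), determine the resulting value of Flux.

Setting IceMelt = 8, Albedo = 0 by intervention discards those variables' equations.
Flux = Temp^2 + IceMelt  [with Temp=0, IceMelt=8]  = 8

8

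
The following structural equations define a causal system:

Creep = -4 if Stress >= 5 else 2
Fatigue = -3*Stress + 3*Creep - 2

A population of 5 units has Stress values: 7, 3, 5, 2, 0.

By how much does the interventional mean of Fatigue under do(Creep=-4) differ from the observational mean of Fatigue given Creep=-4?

Every unit gets Creep=-4 under the intervention. Fatigue values become -35, -23, -29, -20, -14; E[Fatigue|do(Creep=-4)] = -24.2.
E[Fatigue|Creep=-4] averages over only the 2 units with Creep=-4 (Stress = 7, 5): Fatigue = -35, -29, mean -32.
Difference = -24.2 − (-32) = 7.8.

7.8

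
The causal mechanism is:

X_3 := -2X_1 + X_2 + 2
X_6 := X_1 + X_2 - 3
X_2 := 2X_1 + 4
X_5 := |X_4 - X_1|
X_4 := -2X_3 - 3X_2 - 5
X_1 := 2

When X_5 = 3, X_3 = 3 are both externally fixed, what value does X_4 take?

-35

Under do(X_5 = 3, X_3 = 3), each intervened variable's structural equation is replaced by its fixed value.
X_2 = 2X_1 + 4  [with X_1=2]  = 8
X_4 = -2X_3 - 3X_2 - 5  [with X_3=3, X_2=8]  = -35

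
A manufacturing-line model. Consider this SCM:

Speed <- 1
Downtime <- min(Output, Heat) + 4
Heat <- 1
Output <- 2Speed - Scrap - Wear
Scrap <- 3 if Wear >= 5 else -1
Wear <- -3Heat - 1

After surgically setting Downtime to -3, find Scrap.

do(Downtime=-3) replaces the equation Downtime <- min(Output, Heat) + 4 with the constant Downtime = -3.
No directed path runs from Downtime to Scrap, so Scrap keeps its natural value.
Wear = -3Heat - 1  [with Heat=1]  = -4
Scrap = 3 if Wear >= 5 else -1  [with Wear=-4]  = -1

-1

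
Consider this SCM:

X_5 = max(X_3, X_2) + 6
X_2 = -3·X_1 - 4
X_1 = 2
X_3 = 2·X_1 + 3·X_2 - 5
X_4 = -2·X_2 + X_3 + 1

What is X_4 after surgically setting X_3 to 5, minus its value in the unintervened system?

The intervention breaks the incoming arrows to X_3: X_3 = 2·X_1 + 3·X_2 - 5 no longer applies, and X_3 = 5.
X_2 = -3·X_1 - 4  [with X_1=2]  = -10
X_4 = -2·X_2 + X_3 + 1  [with X_2=-10, X_3=5]  = 26
Without intervention: X_2 = -3·X_1 - 4  [with X_1=2]  = -10; X_3 = 2·X_1 + 3·X_2 - 5  [with X_1=2, X_2=-10]  = -31; X_4 = -2·X_2 + X_3 + 1  [with X_2=-10, X_3=-31]  = -10.
Change = 26 − (-10) = 36.

36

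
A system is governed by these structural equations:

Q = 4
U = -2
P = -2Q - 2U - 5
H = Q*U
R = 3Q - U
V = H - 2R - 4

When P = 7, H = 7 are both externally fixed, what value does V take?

Setting P = 7, H = 7 by intervention discards those variables' equations.
R = 3Q - U  [with Q=4, U=-2]  = 14
V = H - 2R - 4  [with H=7, R=14]  = -25

-25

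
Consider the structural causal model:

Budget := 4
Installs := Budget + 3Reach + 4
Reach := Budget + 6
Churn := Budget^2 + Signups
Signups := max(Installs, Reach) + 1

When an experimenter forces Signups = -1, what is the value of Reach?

The intervention breaks the incoming arrows to Signups: Signups := max(Installs, Reach) + 1 no longer applies, and Signups = -1.
Since Reach is not a descendant of the intervened variable, it is unaffected.
Reach = Budget + 6  [with Budget=4]  = 10

10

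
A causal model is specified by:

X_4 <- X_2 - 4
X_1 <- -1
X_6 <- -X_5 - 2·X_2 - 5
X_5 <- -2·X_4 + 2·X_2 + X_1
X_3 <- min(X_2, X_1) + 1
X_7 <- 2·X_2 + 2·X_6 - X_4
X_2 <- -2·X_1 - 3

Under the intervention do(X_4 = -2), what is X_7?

The intervention breaks the incoming arrows to X_4: X_4 <- X_2 - 4 no longer applies, and X_4 = -2.
X_2 = -2·X_1 - 3  [with X_1=-1]  = -1
X_5 = -2·X_4 + 2·X_2 + X_1  [with X_4=-2, X_2=-1, X_1=-1]  = 1
X_6 = -X_5 - 2·X_2 - 5  [with X_5=1, X_2=-1]  = -4
X_7 = 2·X_2 + 2·X_6 - X_4  [with X_2=-1, X_6=-4, X_4=-2]  = -8

-8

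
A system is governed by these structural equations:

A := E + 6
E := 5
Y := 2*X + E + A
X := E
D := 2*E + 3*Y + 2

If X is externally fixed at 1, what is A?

11

The intervention breaks the incoming arrows to X: X := E no longer applies, and X = 1.
Since A is not a descendant of the intervened variable, it is unaffected.
A = E + 6  [with E=5]  = 11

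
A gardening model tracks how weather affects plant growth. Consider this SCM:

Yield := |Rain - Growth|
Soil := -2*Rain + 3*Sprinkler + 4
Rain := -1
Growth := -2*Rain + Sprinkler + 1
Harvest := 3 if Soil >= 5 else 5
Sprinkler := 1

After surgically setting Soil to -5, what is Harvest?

The intervention breaks the incoming arrows to Soil: Soil := -2*Rain + 3*Sprinkler + 4 no longer applies, and Soil = -5.
Harvest = 3 if Soil >= 5 else 5  [with Soil=-5]  = 5

5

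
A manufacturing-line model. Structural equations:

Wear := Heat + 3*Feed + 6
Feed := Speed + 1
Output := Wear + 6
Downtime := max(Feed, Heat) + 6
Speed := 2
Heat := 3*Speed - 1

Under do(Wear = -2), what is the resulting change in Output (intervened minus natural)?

Intervening sets Wear = -2 and removes its equation (Wear := Heat + 3*Feed + 6).
Output = Wear + 6  [with Wear=-2]  = 4
Without intervention: Feed = Speed + 1  [with Speed=2]  = 3; Heat = 3*Speed - 1  [with Speed=2]  = 5; Wear = Heat + 3*Feed + 6  [with Heat=5, Feed=3]  = 20; Output = Wear + 6  [with Wear=20]  = 26.
Change = 4 − 26 = -22.

-22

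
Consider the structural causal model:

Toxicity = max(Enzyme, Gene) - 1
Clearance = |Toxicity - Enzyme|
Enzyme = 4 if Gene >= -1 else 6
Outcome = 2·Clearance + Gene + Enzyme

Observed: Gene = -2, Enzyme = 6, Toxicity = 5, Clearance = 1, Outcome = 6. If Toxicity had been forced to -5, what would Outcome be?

26

do(Toxicity=-5) replaces the equation Toxicity = max(Enzyme, Gene) - 1 with the constant Toxicity = -5.
Enzyme = 4 if Gene >= -1 else 6  [with Gene=-2]  = 6
Clearance = |Toxicity - Enzyme|  [with Toxicity=-5, Enzyme=6]  = 11
Outcome = 2·Clearance + Gene + Enzyme  [with Clearance=11, Gene=-2, Enzyme=6]  = 26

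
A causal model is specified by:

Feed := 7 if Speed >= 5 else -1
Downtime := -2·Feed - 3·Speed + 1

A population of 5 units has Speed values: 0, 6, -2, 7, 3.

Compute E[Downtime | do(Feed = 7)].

-21.4

The intervention sets Feed=7 in all 5 units regardless of Speed. Recomputing Downtime per unit gives -13, -31, -7, -34, -22; average -21.4.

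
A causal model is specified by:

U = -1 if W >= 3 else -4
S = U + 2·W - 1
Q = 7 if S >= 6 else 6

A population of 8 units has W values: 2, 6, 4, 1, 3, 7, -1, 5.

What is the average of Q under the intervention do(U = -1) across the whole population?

Every unit gets U=-1 under the intervention. Q values become 6, 7, 7, 6, 6, 7, 6, 7; E[Q|do(U=-1)] = 6.5.

6.5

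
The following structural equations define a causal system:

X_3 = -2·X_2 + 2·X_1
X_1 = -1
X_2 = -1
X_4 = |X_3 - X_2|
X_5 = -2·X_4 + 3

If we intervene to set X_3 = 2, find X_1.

Under do(X_3=2), the mechanism X_3 = -2·X_2 + 2·X_1 is discarded; X_3 is fixed at 2.
X_1 is not downstream of the intervention, so its value is determined by the original equations.

-1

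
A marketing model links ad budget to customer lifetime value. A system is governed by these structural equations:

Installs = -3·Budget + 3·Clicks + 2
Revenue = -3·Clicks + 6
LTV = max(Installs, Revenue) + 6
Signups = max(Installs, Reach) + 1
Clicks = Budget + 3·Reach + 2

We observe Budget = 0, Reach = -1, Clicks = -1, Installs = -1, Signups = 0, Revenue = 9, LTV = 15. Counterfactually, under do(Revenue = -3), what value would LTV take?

5

Intervening sets Revenue = -3 and removes its equation (Revenue = -3·Clicks + 6).
Clicks = Budget + 3·Reach + 2  [with Budget=0, Reach=-1]  = -1
Installs = -3·Budget + 3·Clicks + 2  [with Budget=0, Clicks=-1]  = -1
LTV = max(Installs, Revenue) + 6  [with Installs=-1, Revenue=-3]  = 5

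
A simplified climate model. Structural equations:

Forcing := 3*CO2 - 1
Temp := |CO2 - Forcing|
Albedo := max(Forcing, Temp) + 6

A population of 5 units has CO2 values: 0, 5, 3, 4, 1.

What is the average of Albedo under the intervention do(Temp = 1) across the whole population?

13.2

Under do(Temp=1), Temp's equation is replaced by Temp=1 for every unit. Per-unit Albedo: 7, 20, 14, 17, 8. Mean = 13.2.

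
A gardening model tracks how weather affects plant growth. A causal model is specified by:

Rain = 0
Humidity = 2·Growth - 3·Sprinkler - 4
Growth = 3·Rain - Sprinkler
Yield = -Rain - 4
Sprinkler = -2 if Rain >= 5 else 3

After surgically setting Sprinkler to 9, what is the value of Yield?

-4

do(Sprinkler=9) replaces the equation Sprinkler = -2 if Rain >= 5 else 3 with the constant Sprinkler = 9.
Since Yield is not a descendant of the intervened variable, it is unaffected.
Yield = -Rain - 4  [with Rain=0]  = -4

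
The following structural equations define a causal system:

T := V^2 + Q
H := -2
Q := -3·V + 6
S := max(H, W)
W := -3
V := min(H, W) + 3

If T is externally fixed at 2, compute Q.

6

do(T=2) replaces the equation T := V^2 + Q with the constant T = 2.
Since Q is not a descendant of the intervened variable, it is unaffected.
V = min(H, W) + 3  [with H=-2, W=-3]  = 0
Q = -3·V + 6  [with V=0]  = 6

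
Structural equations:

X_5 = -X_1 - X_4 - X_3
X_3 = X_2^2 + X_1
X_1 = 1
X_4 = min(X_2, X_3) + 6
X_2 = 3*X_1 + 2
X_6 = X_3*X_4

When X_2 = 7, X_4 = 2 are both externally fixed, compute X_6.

The joint intervention fixes X_2 = 7, X_4 = 2, removing each variable's own equation.
X_3 = X_2^2 + X_1  [with X_2=7, X_1=1]  = 50
X_6 = X_3*X_4  [with X_3=50, X_4=2]  = 100

100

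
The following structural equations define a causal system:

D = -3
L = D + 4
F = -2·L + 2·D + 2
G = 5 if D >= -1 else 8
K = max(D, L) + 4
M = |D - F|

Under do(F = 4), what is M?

7

Under do(F=4), the mechanism F = -2·L + 2·D + 2 is discarded; F is fixed at 4.
M = |D - F|  [with D=-3, F=4]  = 7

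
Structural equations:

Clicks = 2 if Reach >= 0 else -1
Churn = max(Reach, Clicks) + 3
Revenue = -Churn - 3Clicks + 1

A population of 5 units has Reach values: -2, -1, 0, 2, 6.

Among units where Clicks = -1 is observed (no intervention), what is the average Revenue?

E[Revenue|Clicks=-1] averages over only the 2 units with Clicks=-1 (Reach = -2, -1): Revenue = 2, 2, mean 2.

2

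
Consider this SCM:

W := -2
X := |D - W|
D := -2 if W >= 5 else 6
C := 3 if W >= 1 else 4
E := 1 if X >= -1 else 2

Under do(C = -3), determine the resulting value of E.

1

The intervention breaks the incoming arrows to C: C := 3 if W >= 1 else 4 no longer applies, and C = -3.
Since E is not a descendant of the intervened variable, it is unaffected.
D = -2 if W >= 5 else 6  [with W=-2]  = 6
X = |D - W|  [with D=6, W=-2]  = 8
E = 1 if X >= -1 else 2  [with X=8]  = 1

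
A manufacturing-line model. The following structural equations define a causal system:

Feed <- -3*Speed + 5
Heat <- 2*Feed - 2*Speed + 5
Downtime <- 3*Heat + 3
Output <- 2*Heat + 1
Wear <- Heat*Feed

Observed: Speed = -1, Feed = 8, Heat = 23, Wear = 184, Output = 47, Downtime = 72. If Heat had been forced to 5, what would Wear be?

40

The intervention breaks the incoming arrows to Heat: Heat <- 2*Feed - 2*Speed + 5 no longer applies, and Heat = 5.
Feed = -3*Speed + 5  [with Speed=-1]  = 8
Wear = Heat*Feed  [with Heat=5, Feed=8]  = 40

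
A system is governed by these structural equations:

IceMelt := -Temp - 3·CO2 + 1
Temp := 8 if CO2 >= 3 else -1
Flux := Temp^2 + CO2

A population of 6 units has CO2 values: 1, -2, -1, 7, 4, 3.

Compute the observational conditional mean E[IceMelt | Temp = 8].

Conditioning on Temp=8 selects the 3 unit(s) with CO2 ∈ {7, 4, 3}. Their IceMelt values: -28, -19, -16. Mean = -21.

-21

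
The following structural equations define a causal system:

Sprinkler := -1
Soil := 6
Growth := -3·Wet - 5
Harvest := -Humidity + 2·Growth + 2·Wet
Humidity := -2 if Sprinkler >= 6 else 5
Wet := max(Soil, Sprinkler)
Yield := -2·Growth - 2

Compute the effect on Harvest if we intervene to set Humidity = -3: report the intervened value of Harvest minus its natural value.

8

Under do(Humidity=-3), the mechanism Humidity := -2 if Sprinkler >= 6 else 5 is discarded; Humidity is fixed at -3.
Wet = max(Soil, Sprinkler)  [with Soil=6, Sprinkler=-1]  = 6
Growth = -3·Wet - 5  [with Wet=6]  = -23
Harvest = -Humidity + 2·Growth + 2·Wet  [with Humidity=-3, Growth=-23, Wet=6]  = -31
Without intervention: Wet = max(Soil, Sprinkler)  [with Soil=6, Sprinkler=-1]  = 6; Growth = -3·Wet - 5  [with Wet=6]  = -23; Humidity = -2 if Sprinkler >= 6 else 5  [with Sprinkler=-1]  = 5; Harvest = -Humidity + 2·Growth + 2·Wet  [with Humidity=5, Growth=-23, Wet=6]  = -39.
Change = -31 − (-39) = 8.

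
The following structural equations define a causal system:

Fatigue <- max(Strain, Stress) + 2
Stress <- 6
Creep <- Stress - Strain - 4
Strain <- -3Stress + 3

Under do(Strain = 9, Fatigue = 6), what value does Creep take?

-7

The joint intervention fixes Strain = 9, Fatigue = 6, removing each variable's own equation.
Creep = Stress - Strain - 4  [with Stress=6, Strain=9]  = -7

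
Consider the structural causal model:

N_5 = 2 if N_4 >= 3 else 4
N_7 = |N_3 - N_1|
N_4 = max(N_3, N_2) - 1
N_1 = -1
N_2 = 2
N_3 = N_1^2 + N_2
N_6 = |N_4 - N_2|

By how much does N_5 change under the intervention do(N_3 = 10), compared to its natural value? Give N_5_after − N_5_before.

do(N_3=10) replaces the equation N_3 = N_1^2 + N_2 with the constant N_3 = 10.
N_4 = max(N_3, N_2) - 1  [with N_3=10, N_2=2]  = 9
N_5 = 2 if N_4 >= 3 else 4  [with N_4=9]  = 2
Without intervention: N_3 = N_1^2 + N_2  [with N_1=-1, N_2=2]  = 3; N_4 = max(N_3, N_2) - 1  [with N_3=3, N_2=2]  = 2; N_5 = 2 if N_4 >= 3 else 4  [with N_4=2]  = 4.
Change = 2 − 4 = -2.

-2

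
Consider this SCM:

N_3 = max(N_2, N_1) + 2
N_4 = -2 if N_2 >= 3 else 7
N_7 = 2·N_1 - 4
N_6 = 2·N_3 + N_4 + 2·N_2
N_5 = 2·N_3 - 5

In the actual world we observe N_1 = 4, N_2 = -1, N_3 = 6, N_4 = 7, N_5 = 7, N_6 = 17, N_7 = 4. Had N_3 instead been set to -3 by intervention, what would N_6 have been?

The intervention breaks the incoming arrows to N_3: N_3 = max(N_2, N_1) + 2 no longer applies, and N_3 = -3.
N_4 = -2 if N_2 >= 3 else 7  [with N_2=-1]  = 7
N_6 = 2·N_3 + N_4 + 2·N_2  [with N_3=-3, N_4=7, N_2=-1]  = -1

-1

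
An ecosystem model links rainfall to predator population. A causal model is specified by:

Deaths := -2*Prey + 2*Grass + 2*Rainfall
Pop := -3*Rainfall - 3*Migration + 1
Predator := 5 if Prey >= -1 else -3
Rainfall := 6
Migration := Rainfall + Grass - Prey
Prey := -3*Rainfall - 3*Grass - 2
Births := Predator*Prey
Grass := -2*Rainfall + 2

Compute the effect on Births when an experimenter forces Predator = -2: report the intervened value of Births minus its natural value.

-70

Intervening sets Predator = -2 and removes its equation (Predator := 5 if Prey >= -1 else -3).
Grass = -2*Rainfall + 2  [with Rainfall=6]  = -10
Prey = -3*Rainfall - 3*Grass - 2  [with Rainfall=6, Grass=-10]  = 10
Births = Predator*Prey  [with Predator=-2, Prey=10]  = -20
Without intervention: Grass = -2*Rainfall + 2  [with Rainfall=6]  = -10; Prey = -3*Rainfall - 3*Grass - 2  [with Rainfall=6, Grass=-10]  = 10; Predator = 5 if Prey >= -1 else -3  [with Prey=10]  = 5; Births = Predator*Prey  [with Predator=5, Prey=10]  = 50.
Change = -20 − 50 = -70.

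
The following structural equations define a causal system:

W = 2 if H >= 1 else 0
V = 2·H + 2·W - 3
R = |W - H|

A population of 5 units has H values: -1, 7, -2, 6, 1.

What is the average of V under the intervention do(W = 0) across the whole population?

Every unit gets W=0 under the intervention. V values become -5, 11, -7, 9, -1; E[V|do(W=0)] = 1.4.

1.4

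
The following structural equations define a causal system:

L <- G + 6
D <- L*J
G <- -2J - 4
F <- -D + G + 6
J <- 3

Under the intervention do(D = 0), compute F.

-4

Intervening sets D = 0 and removes its equation (D <- L*J).
G = -2J - 4  [with J=3]  = -10
F = -D + G + 6  [with D=0, G=-10]  = -4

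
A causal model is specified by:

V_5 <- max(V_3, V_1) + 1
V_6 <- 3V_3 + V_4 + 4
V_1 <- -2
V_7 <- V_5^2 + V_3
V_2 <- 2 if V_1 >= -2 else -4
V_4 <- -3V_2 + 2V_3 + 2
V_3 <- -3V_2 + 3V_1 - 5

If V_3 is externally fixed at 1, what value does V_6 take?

5

The intervention breaks the incoming arrows to V_3: V_3 <- -3V_2 + 3V_1 - 5 no longer applies, and V_3 = 1.
V_2 = 2 if V_1 >= -2 else -4  [with V_1=-2]  = 2
V_4 = -3V_2 + 2V_3 + 2  [with V_2=2, V_3=1]  = -2
V_6 = 3V_3 + V_4 + 4  [with V_3=1, V_4=-2]  = 5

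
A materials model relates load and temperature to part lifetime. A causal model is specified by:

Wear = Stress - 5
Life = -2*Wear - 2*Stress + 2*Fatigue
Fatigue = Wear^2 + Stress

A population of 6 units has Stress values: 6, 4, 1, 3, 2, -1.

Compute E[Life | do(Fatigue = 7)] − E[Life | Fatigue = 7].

8

do(Fatigue=7) breaks Fatigue's dependence on Stress. With Fatigue=7 fixed, Life across the units is 0, 8, 20, 12, 16, 28, mean 14.
E[Life|Fatigue=7] averages over only the 2 units with Fatigue=7 (Stress = 6, 3): Life = 0, 12, mean 6.
Difference = 14 − 6 = 8.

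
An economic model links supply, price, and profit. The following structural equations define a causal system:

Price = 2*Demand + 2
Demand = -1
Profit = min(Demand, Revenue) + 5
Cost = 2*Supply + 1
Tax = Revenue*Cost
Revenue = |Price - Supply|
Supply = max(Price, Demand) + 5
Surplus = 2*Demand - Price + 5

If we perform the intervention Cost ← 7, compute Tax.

Under do(Cost=7), the mechanism Cost = 2*Supply + 1 is discarded; Cost is fixed at 7.
Price = 2*Demand + 2  [with Demand=-1]  = 0
Supply = max(Price, Demand) + 5  [with Price=0, Demand=-1]  = 5
Revenue = |Price - Supply|  [with Price=0, Supply=5]  = 5
Tax = Revenue*Cost  [with Revenue=5, Cost=7]  = 35

35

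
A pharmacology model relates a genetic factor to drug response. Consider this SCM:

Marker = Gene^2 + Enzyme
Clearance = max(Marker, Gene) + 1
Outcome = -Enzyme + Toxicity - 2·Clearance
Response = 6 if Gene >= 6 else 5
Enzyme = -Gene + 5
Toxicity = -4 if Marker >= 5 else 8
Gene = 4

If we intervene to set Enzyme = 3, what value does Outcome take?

-47

Under do(Enzyme=3), the mechanism Enzyme = -Gene + 5 is discarded; Enzyme is fixed at 3.
Marker = Gene^2 + Enzyme  [with Gene=4, Enzyme=3]  = 19
Toxicity = -4 if Marker >= 5 else 8  [with Marker=19]  = -4
Clearance = max(Marker, Gene) + 1  [with Marker=19, Gene=4]  = 20
Outcome = -Enzyme + Toxicity - 2·Clearance  [with Enzyme=3, Toxicity=-4, Clearance=20]  = -47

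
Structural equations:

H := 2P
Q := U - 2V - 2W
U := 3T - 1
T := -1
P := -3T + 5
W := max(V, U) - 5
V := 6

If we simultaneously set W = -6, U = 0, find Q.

Setting W = -6, U = 0 by intervention discards those variables' equations.
Q = U - 2V - 2W  [with U=0, V=6, W=-6]  = 0

0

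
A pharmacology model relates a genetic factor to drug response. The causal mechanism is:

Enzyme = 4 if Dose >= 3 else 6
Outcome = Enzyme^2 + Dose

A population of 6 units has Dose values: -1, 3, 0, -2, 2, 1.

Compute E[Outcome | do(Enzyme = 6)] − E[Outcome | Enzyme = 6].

0.5

do(Enzyme=6) breaks Enzyme's dependence on Dose. With Enzyme=6 fixed, Outcome across the units is 35, 39, 36, 34, 38, 37, mean 36.5.
Conditioning on Enzyme=6 selects the 5 unit(s) with Dose ∈ {-1, 0, -2, 2, 1}. Their Outcome values: 35, 36, 34, 38, 37. Mean = 36.
Difference = 36.5 − 36 = 0.5.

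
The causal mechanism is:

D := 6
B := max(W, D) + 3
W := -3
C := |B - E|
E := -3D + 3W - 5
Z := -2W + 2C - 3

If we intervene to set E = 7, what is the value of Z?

The intervention breaks the incoming arrows to E: E := -3D + 3W - 5 no longer applies, and E = 7.
B = max(W, D) + 3  [with W=-3, D=6]  = 9
C = |B - E|  [with B=9, E=7]  = 2
Z = -2W + 2C - 3  [with W=-3, C=2]  = 7

7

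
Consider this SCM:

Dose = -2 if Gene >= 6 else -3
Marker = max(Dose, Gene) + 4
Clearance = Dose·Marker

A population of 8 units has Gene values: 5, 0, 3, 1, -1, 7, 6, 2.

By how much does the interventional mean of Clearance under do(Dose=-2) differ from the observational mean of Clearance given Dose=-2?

7.25

Under do(Dose=-2), Dose's equation is replaced by Dose=-2 for every unit. Per-unit Clearance: -18, -8, -14, -10, -6, -22, -20, -12. Mean = -13.75.
Conditioning on Dose=-2 selects the 2 unit(s) with Gene ∈ {7, 6}. Their Clearance values: -22, -20. Mean = -21.
Difference = -13.75 − (-21) = 7.25.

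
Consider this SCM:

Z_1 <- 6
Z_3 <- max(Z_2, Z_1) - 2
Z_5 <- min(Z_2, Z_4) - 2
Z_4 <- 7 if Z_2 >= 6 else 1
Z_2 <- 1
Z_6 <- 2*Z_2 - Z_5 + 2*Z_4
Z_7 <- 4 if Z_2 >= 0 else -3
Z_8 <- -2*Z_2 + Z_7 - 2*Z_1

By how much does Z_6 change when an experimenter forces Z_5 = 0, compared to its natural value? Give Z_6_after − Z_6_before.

-1

The intervention breaks the incoming arrows to Z_5: Z_5 <- min(Z_2, Z_4) - 2 no longer applies, and Z_5 = 0.
Z_4 = 7 if Z_2 >= 6 else 1  [with Z_2=1]  = 1
Z_6 = 2*Z_2 - Z_5 + 2*Z_4  [with Z_2=1, Z_5=0, Z_4=1]  = 4
Without intervention: Z_4 = 7 if Z_2 >= 6 else 1  [with Z_2=1]  = 1; Z_5 = min(Z_2, Z_4) - 2  [with Z_2=1, Z_4=1]  = -1; Z_6 = 2*Z_2 - Z_5 + 2*Z_4  [with Z_2=1, Z_5=-1, Z_4=1]  = 5.
Change = 4 − 5 = -1.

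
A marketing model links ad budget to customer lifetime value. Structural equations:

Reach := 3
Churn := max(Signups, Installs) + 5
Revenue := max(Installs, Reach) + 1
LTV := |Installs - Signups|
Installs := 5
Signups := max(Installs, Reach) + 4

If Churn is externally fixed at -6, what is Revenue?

Intervening sets Churn = -6 and removes its equation (Churn := max(Signups, Installs) + 5).
No directed path runs from Churn to Revenue, so Revenue keeps its natural value.
Revenue = max(Installs, Reach) + 1  [with Installs=5, Reach=3]  = 6

6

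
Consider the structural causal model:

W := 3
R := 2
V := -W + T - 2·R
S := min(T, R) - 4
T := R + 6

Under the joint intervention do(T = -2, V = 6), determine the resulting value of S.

-6

The joint intervention fixes T = -2, V = 6, removing each variable's own equation.
S = min(T, R) - 4  [with T=-2, R=2]  = -6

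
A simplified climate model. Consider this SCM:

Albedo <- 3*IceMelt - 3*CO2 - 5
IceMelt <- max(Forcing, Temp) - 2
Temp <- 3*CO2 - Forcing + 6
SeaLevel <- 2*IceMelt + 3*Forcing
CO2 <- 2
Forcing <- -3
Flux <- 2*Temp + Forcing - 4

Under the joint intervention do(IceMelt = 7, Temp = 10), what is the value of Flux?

13

The joint intervention fixes IceMelt = 7, Temp = 10, removing each variable's own equation.
Flux = 2*Temp + Forcing - 4  [with Temp=10, Forcing=-3]  = 13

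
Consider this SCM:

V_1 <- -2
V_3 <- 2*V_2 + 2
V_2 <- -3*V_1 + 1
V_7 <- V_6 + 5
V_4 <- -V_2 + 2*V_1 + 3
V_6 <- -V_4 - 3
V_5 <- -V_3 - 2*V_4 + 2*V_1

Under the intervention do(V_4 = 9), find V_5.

-38

Intervening sets V_4 = 9 and removes its equation (V_4 <- -V_2 + 2*V_1 + 3).
V_2 = -3*V_1 + 1  [with V_1=-2]  = 7
V_3 = 2*V_2 + 2  [with V_2=7]  = 16
V_5 = -V_3 - 2*V_4 + 2*V_1  [with V_3=16, V_4=9, V_1=-2]  = -38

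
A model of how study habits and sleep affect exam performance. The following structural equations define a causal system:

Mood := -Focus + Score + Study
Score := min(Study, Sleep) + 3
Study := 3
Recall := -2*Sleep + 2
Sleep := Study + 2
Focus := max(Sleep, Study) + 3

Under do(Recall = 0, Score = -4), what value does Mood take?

Setting Recall = 0, Score = -4 by intervention discards those variables' equations.
Sleep = Study + 2  [with Study=3]  = 5
Focus = max(Sleep, Study) + 3  [with Sleep=5, Study=3]  = 8
Mood = -Focus + Score + Study  [with Focus=8, Score=-4, Study=3]  = -9

-9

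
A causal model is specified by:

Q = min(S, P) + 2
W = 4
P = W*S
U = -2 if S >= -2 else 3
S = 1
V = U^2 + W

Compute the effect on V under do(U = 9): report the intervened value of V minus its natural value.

77

The intervention breaks the incoming arrows to U: U = -2 if S >= -2 else 3 no longer applies, and U = 9.
V = U^2 + W  [with U=9, W=4]  = 85
Without intervention: U = -2 if S >= -2 else 3  [with S=1]  = -2; V = U^2 + W  [with U=-2, W=4]  = 8.
Change = 85 − 8 = 77.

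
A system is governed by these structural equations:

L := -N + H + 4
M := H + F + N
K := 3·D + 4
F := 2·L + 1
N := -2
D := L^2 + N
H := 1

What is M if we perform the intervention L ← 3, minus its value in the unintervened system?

-8

The intervention breaks the incoming arrows to L: L := -N + H + 4 no longer applies, and L = 3.
F = 2·L + 1  [with L=3]  = 7
M = H + F + N  [with H=1, F=7, N=-2]  = 6
Without intervention: L = -N + H + 4  [with N=-2, H=1]  = 7; F = 2·L + 1  [with L=7]  = 15; M = H + F + N  [with H=1, F=15, N=-2]  = 14.
Change = 6 − 14 = -8.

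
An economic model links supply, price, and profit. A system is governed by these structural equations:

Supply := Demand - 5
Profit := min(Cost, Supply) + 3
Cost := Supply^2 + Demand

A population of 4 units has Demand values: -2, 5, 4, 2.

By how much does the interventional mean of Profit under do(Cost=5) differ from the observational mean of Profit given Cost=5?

-2.25

do(Cost=5) breaks Cost's dependence on Demand. With Cost=5 fixed, Profit across the units is -4, 3, 2, 0, mean 0.25.
E[Profit|Cost=5] averages over only the 2 units with Cost=5 (Demand = 5, 4): Profit = 3, 2, mean 2.5.
Difference = 0.25 − 2.5 = -2.25.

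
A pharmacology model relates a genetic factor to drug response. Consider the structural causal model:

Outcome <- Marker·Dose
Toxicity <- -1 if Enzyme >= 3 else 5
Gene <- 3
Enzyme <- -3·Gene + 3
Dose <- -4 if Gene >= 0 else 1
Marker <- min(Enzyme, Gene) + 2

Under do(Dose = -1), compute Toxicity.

5

do(Dose=-1) replaces the equation Dose <- -4 if Gene >= 0 else 1 with the constant Dose = -1.
Since Toxicity is not a descendant of the intervened variable, it is unaffected.
Enzyme = -3·Gene + 3  [with Gene=3]  = -6
Toxicity = -1 if Enzyme >= 3 else 5  [with Enzyme=-6]  = 5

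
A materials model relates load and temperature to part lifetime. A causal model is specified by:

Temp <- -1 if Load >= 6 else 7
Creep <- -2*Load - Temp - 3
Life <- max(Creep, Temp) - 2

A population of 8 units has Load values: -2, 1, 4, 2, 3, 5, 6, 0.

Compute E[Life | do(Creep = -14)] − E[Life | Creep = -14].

3

Under do(Creep=-14), Creep's equation is replaced by Creep=-14 for every unit. Per-unit Life: 5, 5, 5, 5, 5, 5, -3, 5. Mean = 4.
Observing Creep=-14 restricts to units where Creep's equation naturally yields -14: Load ∈ {2, 6}. In that subpopulation Life = 5, -3, mean 1.
Difference = 4 − 1 = 3.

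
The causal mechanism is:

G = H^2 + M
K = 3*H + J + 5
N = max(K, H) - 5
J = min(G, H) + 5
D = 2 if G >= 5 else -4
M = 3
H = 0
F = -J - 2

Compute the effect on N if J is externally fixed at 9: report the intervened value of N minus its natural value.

The intervention breaks the incoming arrows to J: J = min(G, H) + 5 no longer applies, and J = 9.
K = 3*H + J + 5  [with H=0, J=9]  = 14
N = max(K, H) - 5  [with K=14, H=0]  = 9
Without intervention: G = H^2 + M  [with H=0, M=3]  = 3; J = min(G, H) + 5  [with G=3, H=0]  = 5; K = 3*H + J + 5  [with H=0, J=5]  = 10; N = max(K, H) - 5  [with K=10, H=0]  = 5.
Change = 9 − 5 = 4.

4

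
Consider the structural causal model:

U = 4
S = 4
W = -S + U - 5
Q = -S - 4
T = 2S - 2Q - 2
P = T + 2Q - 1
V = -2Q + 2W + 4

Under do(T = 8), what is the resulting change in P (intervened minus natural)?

The intervention breaks the incoming arrows to T: T = 2S - 2Q - 2 no longer applies, and T = 8.
Q = -S - 4  [with S=4]  = -8
P = T + 2Q - 1  [with T=8, Q=-8]  = -9
Without intervention: Q = -S - 4  [with S=4]  = -8; T = 2S - 2Q - 2  [with S=4, Q=-8]  = 22; P = T + 2Q - 1  [with T=22, Q=-8]  = 5.
Change = -9 − 5 = -14.

-14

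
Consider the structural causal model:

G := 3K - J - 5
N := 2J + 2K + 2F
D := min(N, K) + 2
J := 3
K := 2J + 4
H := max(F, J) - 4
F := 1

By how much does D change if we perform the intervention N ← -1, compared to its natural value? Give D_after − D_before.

Under do(N=-1), the mechanism N := 2J + 2K + 2F is discarded; N is fixed at -1.
K = 2J + 4  [with J=3]  = 10
D = min(N, K) + 2  [with N=-1, K=10]  = 1
Without intervention: K = 2J + 4  [with J=3]  = 10; N = 2J + 2K + 2F  [with J=3, K=10, F=1]  = 28; D = min(N, K) + 2  [with N=28, K=10]  = 12.
Change = 1 − 12 = -11.

-11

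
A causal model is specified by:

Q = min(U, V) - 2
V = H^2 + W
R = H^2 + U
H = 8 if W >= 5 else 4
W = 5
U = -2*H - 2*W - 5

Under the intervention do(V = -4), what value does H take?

The intervention breaks the incoming arrows to V: V = H^2 + W no longer applies, and V = -4.
Since H is not a descendant of the intervened variable, it is unaffected.
H = 8 if W >= 5 else 4  [with W=5]  = 8

8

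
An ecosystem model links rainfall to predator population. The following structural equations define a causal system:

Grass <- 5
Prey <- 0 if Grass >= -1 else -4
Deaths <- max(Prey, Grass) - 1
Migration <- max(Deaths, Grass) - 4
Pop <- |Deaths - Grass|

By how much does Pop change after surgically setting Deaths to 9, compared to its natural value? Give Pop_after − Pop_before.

3

do(Deaths=9) replaces the equation Deaths <- max(Prey, Grass) - 1 with the constant Deaths = 9.
Pop = |Deaths - Grass|  [with Deaths=9, Grass=5]  = 4
Without intervention: Prey = 0 if Grass >= -1 else -4  [with Grass=5]  = 0; Deaths = max(Prey, Grass) - 1  [with Prey=0, Grass=5]  = 4; Pop = |Deaths - Grass|  [with Deaths=4, Grass=5]  = 1.
Change = 4 − 1 = 3.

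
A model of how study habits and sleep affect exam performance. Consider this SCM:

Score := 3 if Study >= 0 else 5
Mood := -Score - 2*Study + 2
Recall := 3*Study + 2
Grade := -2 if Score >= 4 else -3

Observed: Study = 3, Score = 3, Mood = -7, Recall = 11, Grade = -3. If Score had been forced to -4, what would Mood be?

The intervention breaks the incoming arrows to Score: Score := 3 if Study >= 0 else 5 no longer applies, and Score = -4.
Mood = -Score - 2*Study + 2  [with Score=-4, Study=3]  = 0

0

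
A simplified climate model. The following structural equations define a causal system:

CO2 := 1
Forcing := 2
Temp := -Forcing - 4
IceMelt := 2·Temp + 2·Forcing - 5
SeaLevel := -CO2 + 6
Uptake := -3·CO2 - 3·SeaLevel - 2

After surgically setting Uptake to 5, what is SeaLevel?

5

do(Uptake=5) replaces the equation Uptake := -3·CO2 - 3·SeaLevel - 2 with the constant Uptake = 5.
Since SeaLevel is not a descendant of the intervened variable, it is unaffected.
SeaLevel = -CO2 + 6  [with CO2=1]  = 5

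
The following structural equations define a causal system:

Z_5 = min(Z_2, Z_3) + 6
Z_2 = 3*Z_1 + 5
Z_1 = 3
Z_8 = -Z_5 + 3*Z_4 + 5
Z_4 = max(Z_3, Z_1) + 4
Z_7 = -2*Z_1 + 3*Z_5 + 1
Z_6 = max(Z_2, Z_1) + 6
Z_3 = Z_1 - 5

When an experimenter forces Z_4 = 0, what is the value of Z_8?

do(Z_4=0) replaces the equation Z_4 = max(Z_3, Z_1) + 4 with the constant Z_4 = 0.
Z_2 = 3*Z_1 + 5  [with Z_1=3]  = 14
Z_3 = Z_1 - 5  [with Z_1=3]  = -2
Z_5 = min(Z_2, Z_3) + 6  [with Z_2=14, Z_3=-2]  = 4
Z_8 = -Z_5 + 3*Z_4 + 5  [with Z_5=4, Z_4=0]  = 1

1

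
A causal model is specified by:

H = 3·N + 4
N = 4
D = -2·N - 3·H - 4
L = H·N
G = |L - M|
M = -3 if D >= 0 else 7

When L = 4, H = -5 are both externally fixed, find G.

7

Setting L = 4, H = -5 by intervention discards those variables' equations.
D = -2·N - 3·H - 4  [with N=4, H=-5]  = 3
M = -3 if D >= 0 else 7  [with D=3]  = -3
G = |L - M|  [with L=4, M=-3]  = 7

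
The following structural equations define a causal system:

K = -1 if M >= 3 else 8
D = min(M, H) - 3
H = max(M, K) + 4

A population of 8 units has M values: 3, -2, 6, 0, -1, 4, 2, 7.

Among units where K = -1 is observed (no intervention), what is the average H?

Observing K=-1 restricts to units where K's equation naturally yields -1: M ∈ {3, 6, 4, 7}. In that subpopulation H = 7, 10, 8, 11, mean 9.

9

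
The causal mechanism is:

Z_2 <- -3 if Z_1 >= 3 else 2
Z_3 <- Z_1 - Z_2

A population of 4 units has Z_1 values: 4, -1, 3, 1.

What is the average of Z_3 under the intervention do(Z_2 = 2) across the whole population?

Under do(Z_2=2), Z_2's equation is replaced by Z_2=2 for every unit. Per-unit Z_3: 2, -3, 1, -1. Mean = -0.25.

-0.25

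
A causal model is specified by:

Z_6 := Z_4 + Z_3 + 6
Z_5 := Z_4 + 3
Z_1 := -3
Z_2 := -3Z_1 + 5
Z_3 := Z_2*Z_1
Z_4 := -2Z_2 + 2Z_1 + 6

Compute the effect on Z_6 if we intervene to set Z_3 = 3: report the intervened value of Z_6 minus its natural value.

45

The intervention breaks the incoming arrows to Z_3: Z_3 := Z_2*Z_1 no longer applies, and Z_3 = 3.
Z_2 = -3Z_1 + 5  [with Z_1=-3]  = 14
Z_4 = -2Z_2 + 2Z_1 + 6  [with Z_2=14, Z_1=-3]  = -28
Z_6 = Z_4 + Z_3 + 6  [with Z_4=-28, Z_3=3]  = -19
Without intervention: Z_2 = -3Z_1 + 5  [with Z_1=-3]  = 14; Z_3 = Z_2*Z_1  [with Z_2=14, Z_1=-3]  = -42; Z_4 = -2Z_2 + 2Z_1 + 6  [with Z_2=14, Z_1=-3]  = -28; Z_6 = Z_4 + Z_3 + 6  [with Z_4=-28, Z_3=-42]  = -64.
Change = -19 − (-64) = 45.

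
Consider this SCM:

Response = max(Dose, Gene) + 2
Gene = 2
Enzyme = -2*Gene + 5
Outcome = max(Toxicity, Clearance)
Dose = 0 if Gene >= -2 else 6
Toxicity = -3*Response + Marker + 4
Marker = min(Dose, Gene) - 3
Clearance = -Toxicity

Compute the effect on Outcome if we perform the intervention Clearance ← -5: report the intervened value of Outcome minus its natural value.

do(Clearance=-5) replaces the equation Clearance = -Toxicity with the constant Clearance = -5.
Dose = 0 if Gene >= -2 else 6  [with Gene=2]  = 0
Marker = min(Dose, Gene) - 3  [with Dose=0, Gene=2]  = -3
Response = max(Dose, Gene) + 2  [with Dose=0, Gene=2]  = 4
Toxicity = -3*Response + Marker + 4  [with Response=4, Marker=-3]  = -11
Outcome = max(Toxicity, Clearance)  [with Toxicity=-11, Clearance=-5]  = -5
Without intervention: Dose = 0 if Gene >= -2 else 6  [with Gene=2]  = 0; Marker = min(Dose, Gene) - 3  [with Dose=0, Gene=2]  = -3; Response = max(Dose, Gene) + 2  [with Dose=0, Gene=2]  = 4; Toxicity = -3*Response + Marker + 4  [with Response=4, Marker=-3]  = -11; Clearance = -Toxicity  [with Toxicity=-11]  = 11; Outcome = max(Toxicity, Clearance)  [with Toxicity=-11, Clearance=11]  = 11.
Change = -5 − 11 = -16.

-16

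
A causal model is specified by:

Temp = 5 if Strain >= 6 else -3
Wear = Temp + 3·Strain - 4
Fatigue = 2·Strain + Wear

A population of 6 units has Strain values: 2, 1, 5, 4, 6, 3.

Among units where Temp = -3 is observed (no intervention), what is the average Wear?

Conditioning on Temp=-3 selects the 5 unit(s) with Strain ∈ {2, 1, 5, 4, 3}. Their Wear values: -1, -4, 8, 5, 2. Mean = 2.

2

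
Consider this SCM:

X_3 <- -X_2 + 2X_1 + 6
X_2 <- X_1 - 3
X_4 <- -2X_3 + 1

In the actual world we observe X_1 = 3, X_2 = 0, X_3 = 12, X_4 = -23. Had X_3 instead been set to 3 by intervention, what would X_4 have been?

-5

The intervention breaks the incoming arrows to X_3: X_3 <- -X_2 + 2X_1 + 6 no longer applies, and X_3 = 3.
X_4 = -2X_3 + 1  [with X_3=3]  = -5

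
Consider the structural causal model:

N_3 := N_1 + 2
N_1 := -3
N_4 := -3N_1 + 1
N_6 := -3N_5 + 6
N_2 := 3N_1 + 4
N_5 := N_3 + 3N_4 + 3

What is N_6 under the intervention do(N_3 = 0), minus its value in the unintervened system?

The intervention breaks the incoming arrows to N_3: N_3 := N_1 + 2 no longer applies, and N_3 = 0.
N_4 = -3N_1 + 1  [with N_1=-3]  = 10
N_5 = N_3 + 3N_4 + 3  [with N_3=0, N_4=10]  = 33
N_6 = -3N_5 + 6  [with N_5=33]  = -93
Without intervention: N_3 = N_1 + 2  [with N_1=-3]  = -1; N_4 = -3N_1 + 1  [with N_1=-3]  = 10; N_5 = N_3 + 3N_4 + 3  [with N_3=-1, N_4=10]  = 32; N_6 = -3N_5 + 6  [with N_5=32]  = -90.
Change = -93 − (-90) = -3.

-3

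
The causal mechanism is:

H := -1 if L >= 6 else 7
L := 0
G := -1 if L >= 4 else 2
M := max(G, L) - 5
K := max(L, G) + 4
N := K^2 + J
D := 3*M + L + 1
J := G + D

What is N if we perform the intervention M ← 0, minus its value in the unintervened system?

9

do(M=0) replaces the equation M := max(G, L) - 5 with the constant M = 0.
G = -1 if L >= 4 else 2  [with L=0]  = 2
K = max(L, G) + 4  [with L=0, G=2]  = 6
D = 3*M + L + 1  [with M=0, L=0]  = 1
J = G + D  [with G=2, D=1]  = 3
N = K^2 + J  [with K=6, J=3]  = 39
Without intervention: G = -1 if L >= 4 else 2  [with L=0]  = 2; K = max(L, G) + 4  [with L=0, G=2]  = 6; M = max(G, L) - 5  [with G=2, L=0]  = -3; D = 3*M + L + 1  [with M=-3, L=0]  = -8; J = G + D  [with G=2, D=-8]  = -6; N = K^2 + J  [with K=6, J=-6]  = 30.
Change = 39 − 30 = 9.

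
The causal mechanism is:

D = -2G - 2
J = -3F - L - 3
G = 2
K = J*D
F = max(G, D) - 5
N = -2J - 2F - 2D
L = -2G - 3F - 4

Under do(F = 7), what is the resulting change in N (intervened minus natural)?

The intervention breaks the incoming arrows to F: F = max(G, D) - 5 no longer applies, and F = 7.
D = -2G - 2  [with G=2]  = -6
L = -2G - 3F - 4  [with G=2, F=7]  = -29
J = -3F - L - 3  [with F=7, L=-29]  = 5
N = -2J - 2F - 2D  [with J=5, F=7, D=-6]  = -12
Without intervention: D = -2G - 2  [with G=2]  = -6; F = max(G, D) - 5  [with G=2, D=-6]  = -3; L = -2G - 3F - 4  [with G=2, F=-3]  = 1; J = -3F - L - 3  [with F=-3, L=1]  = 5; N = -2J - 2F - 2D  [with J=5, F=-3, D=-6]  = 8.
Change = -12 − 8 = -20.

-20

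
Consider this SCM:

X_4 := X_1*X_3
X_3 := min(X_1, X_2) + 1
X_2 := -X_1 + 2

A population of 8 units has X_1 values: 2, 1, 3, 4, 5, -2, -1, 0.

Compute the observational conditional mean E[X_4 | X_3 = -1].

-1

Observing X_3=-1 restricts to units where X_3's equation naturally yields -1: X_1 ∈ {4, -2}. In that subpopulation X_4 = -4, 2, mean -1.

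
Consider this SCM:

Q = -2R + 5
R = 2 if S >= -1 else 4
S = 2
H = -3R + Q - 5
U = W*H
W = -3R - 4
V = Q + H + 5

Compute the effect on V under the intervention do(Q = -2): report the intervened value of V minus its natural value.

do(Q=-2) replaces the equation Q = -2R + 5 with the constant Q = -2.
R = 2 if S >= -1 else 4  [with S=2]  = 2
H = -3R + Q - 5  [with R=2, Q=-2]  = -13
V = Q + H + 5  [with Q=-2, H=-13]  = -10
Without intervention: R = 2 if S >= -1 else 4  [with S=2]  = 2; Q = -2R + 5  [with R=2]  = 1; H = -3R + Q - 5  [with R=2, Q=1]  = -10; V = Q + H + 5  [with Q=1, H=-10]  = -4.
Change = -10 − (-4) = -6.

-6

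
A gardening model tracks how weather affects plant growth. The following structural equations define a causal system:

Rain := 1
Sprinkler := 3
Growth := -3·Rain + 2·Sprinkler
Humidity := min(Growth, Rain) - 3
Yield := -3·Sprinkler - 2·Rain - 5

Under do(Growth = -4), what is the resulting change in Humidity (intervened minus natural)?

The intervention breaks the incoming arrows to Growth: Growth := -3·Rain + 2·Sprinkler no longer applies, and Growth = -4.
Humidity = min(Growth, Rain) - 3  [with Growth=-4, Rain=1]  = -7
Without intervention: Growth = -3·Rain + 2·Sprinkler  [with Rain=1, Sprinkler=3]  = 3; Humidity = min(Growth, Rain) - 3  [with Growth=3, Rain=1]  = -2.
Change = -7 − (-2) = -5.

-5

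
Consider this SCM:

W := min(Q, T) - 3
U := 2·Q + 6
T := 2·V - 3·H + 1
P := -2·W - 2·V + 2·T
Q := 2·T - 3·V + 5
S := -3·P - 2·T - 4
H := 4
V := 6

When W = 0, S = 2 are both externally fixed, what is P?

Under do(W = 0, S = 2), each intervened variable's structural equation is replaced by its fixed value.
T = 2·V - 3·H + 1  [with V=6, H=4]  = 1
P = -2·W - 2·V + 2·T  [with W=0, V=6, T=1]  = -10

-10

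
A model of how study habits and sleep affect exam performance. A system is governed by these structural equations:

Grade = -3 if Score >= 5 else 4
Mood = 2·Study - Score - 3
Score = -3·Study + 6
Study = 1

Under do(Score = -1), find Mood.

0

The intervention breaks the incoming arrows to Score: Score = -3·Study + 6 no longer applies, and Score = -1.
Mood = 2·Study - Score - 3  [with Study=1, Score=-1]  = 0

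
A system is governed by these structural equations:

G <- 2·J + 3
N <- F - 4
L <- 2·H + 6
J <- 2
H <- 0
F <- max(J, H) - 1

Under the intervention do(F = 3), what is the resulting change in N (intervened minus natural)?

2

The intervention breaks the incoming arrows to F: F <- max(J, H) - 1 no longer applies, and F = 3.
N = F - 4  [with F=3]  = -1
Without intervention: F = max(J, H) - 1  [with J=2, H=0]  = 1; N = F - 4  [with F=1]  = -3.
Change = -1 − (-3) = 2.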